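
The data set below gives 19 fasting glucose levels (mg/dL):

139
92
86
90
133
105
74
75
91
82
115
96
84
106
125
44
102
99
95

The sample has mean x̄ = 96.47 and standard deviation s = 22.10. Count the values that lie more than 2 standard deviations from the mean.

Cutoffs: x̄ ± 2s = [52.27, 140.67].
Outside the cutoffs: 44.

1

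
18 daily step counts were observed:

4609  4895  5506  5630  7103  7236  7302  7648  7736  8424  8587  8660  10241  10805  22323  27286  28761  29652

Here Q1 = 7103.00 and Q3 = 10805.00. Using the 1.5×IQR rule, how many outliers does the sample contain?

4

IQR = 3702.00; fences at 7103.00 − 5553.00 = 1550.00 and 10805.00 + 5553.00 = 16358.00.
Outside the cutoffs: 22323, 27286, 28761, 29652.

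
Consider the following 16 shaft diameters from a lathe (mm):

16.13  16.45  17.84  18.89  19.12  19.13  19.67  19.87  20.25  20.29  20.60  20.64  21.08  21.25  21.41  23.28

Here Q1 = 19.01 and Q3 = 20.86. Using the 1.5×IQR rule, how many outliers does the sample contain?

1

IQR = 1.85; fences at 19.01 − 2.775 = 16.235 and 20.86 + 2.775 = 23.635.
Outside the cutoffs: 16.13.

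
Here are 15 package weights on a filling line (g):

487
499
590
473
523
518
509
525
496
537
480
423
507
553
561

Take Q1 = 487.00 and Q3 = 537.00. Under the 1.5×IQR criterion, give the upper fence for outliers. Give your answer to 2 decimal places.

IQR = Q3 − Q1 = 537.00 − 487.00 = 50.00.
Lower fence = Q1 − 1.5·IQR = 487.00 − 75.00 = 412.00.
Upper fence = Q3 + 1.5·IQR = 537.00 + 75.00 = 612.00.

612.00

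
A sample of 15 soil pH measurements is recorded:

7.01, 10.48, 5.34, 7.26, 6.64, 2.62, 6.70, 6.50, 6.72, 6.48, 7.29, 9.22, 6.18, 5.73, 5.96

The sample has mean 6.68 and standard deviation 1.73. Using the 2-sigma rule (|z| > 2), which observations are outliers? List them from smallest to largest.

2.62, 10.48

Cutoffs at x̄ ± 2s: 6.68 ± 2·1.73 = [3.22, 10.14].
2.62: z = -2.35, |z| > 2 → outlier.
10.48: z = 2.20, |z| > 2 → outlier.
Every other value lies within [3.22, 10.14].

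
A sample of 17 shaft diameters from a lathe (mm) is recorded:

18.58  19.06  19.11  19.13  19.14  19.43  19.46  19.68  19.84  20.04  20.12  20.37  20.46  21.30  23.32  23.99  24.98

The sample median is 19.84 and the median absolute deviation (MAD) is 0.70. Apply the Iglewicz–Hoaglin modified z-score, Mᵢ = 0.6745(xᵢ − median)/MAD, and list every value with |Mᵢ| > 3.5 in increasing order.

|Mᵢ| > 3.5 ⇔ |xᵢ − 19.84| > 3.5·0.70/0.6745 = 3.63.
So outliers lie outside [16.21, 23.47].
23.99: M = 4.00 → outlier.
24.98: M = 4.95 → outlier.

23.99, 24.98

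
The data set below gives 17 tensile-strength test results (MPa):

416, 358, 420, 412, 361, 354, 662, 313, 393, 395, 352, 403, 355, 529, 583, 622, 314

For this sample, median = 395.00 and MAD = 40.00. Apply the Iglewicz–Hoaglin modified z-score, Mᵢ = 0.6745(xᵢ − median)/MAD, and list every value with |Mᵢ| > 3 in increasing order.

|Mᵢ| > 3 ⇔ |xᵢ − 395.00| > 3·40.00/0.6745 = 177.91.
So outliers lie outside [217.09, 572.91].
583: M = 3.17 → outlier.
622: M = 3.83 → outlier.
662: M = 4.50 → outlier.

583, 622, 662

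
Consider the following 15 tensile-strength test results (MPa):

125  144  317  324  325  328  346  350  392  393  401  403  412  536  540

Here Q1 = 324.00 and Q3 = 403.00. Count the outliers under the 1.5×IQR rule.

4

IQR = 79.00; fences at 324.00 − 118.50 = 205.50 and 403.00 + 118.50 = 521.50.
Outside the cutoffs: 125, 144, 536, 540.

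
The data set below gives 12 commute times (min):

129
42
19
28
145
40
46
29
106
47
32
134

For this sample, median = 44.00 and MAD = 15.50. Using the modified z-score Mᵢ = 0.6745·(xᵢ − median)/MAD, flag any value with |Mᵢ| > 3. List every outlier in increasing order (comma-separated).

129, 134, 145

|Mᵢ| > 3 ⇔ |xᵢ − 44.00| > 3·15.50/0.6745 = 68.94.
So outliers lie outside [-24.94, 112.94].
129: M = 3.70 → outlier.
134: M = 3.92 → outlier.
145: M = 4.40 → outlier.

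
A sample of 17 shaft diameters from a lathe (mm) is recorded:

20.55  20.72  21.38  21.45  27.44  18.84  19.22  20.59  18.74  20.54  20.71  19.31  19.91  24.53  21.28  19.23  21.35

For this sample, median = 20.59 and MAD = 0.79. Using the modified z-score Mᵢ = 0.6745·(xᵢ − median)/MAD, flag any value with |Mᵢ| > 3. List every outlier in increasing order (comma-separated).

|Mᵢ| > 3 ⇔ |xᵢ − 20.59| > 3·0.79/0.6745 = 3.51.
So outliers lie outside [17.08, 24.10].
24.53: M = 3.36 → outlier.
27.44: M = 5.85 → outlier.

24.53, 27.44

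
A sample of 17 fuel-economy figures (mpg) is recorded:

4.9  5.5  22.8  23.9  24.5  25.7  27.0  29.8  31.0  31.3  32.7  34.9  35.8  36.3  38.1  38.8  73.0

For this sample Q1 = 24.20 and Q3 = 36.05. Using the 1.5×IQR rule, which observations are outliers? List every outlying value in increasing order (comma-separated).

4.9, 5.5, 73.0

IQR = Q3 − Q1 = 36.05 − 24.20 = 11.85.
Lower fence = Q1 − 1.5·IQR = 24.20 − 17.775 = 6.425.
Upper fence = Q3 + 1.5·IQR = 36.05 + 17.775 = 53.825.
4.9 < 6.425 → outlier.
5.5 < 6.425 → outlier.
73.0 > 53.825 → outlier.
All remaining values lie within [6.425, 53.825].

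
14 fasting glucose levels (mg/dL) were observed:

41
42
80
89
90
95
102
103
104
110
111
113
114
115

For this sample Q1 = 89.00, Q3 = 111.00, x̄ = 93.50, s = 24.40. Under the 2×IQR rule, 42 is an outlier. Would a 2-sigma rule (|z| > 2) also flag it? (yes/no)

yes

z = (42 − 93.50) / 24.40 = -2.11.
|z| = 2.11 > 2.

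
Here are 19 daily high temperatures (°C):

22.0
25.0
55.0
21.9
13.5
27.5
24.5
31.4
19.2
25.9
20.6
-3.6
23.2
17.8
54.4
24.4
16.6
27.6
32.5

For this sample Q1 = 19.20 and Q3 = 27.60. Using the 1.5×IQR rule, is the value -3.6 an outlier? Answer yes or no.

yes

IQR = Q3 − Q1 = 27.60 − 19.20 = 8.40.
Lower fence = Q1 − 1.5·IQR = 19.20 − 12.60 = 6.60.
Upper fence = Q3 + 1.5·IQR = 27.60 + 12.60 = 40.20.
-3.6 lies below the lower fence.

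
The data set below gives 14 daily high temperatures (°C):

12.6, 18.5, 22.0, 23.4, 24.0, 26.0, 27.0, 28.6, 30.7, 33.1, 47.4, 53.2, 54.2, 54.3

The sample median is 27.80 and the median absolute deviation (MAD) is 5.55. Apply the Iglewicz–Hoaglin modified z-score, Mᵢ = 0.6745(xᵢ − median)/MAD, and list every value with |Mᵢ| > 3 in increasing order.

53.2, 54.2, 54.3

|Mᵢ| > 3 ⇔ |xᵢ − 27.80| > 3·5.55/0.6745 = 24.68.
So outliers lie outside [3.12, 52.48].
53.2: M = 3.09 → outlier.
54.2: M = 3.21 → outlier.
54.3: M = 3.22 → outlier.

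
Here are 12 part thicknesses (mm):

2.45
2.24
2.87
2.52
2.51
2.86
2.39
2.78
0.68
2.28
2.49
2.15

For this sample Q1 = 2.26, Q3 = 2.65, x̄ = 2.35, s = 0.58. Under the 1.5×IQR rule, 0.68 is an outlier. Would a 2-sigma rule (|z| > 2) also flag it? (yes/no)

yes

z = (0.68 − 2.35) / 0.58 = -2.88.
|z| = 2.88 > 2.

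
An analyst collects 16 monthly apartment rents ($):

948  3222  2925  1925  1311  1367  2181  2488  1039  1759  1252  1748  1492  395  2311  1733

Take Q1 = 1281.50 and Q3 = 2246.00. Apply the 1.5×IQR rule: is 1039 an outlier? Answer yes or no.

IQR = Q3 − Q1 = 2246.00 − 1281.50 = 964.50.
Lower fence = Q1 − 1.5·IQR = 1281.50 − 1446.75 = -165.25.
Upper fence = Q3 + 1.5·IQR = 2246.00 + 1446.75 = 3692.75.
1039 lies within [-165.25, 3692.75].

no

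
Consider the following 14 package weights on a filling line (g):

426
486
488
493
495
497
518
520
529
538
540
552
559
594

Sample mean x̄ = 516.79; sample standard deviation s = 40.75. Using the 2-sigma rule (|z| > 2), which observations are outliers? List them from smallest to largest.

Cutoffs at x̄ ± 2s: 516.79 ± 2·40.75 = [435.29, 598.29].
426: z = -2.23, |z| > 2 → outlier.
Every other value lies within [435.29, 598.29].

426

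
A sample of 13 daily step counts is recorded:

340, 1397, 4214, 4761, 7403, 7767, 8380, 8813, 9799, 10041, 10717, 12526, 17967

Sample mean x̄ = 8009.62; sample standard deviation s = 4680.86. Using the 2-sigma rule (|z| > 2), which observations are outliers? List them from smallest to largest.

Cutoffs at x̄ ± 2s: 8009.62 ± 2·4680.86 = [-1352.10, 17371.34].
17967: z = 2.13, |z| > 2 → outlier.
Every other value lies within [-1352.10, 17371.34].

17967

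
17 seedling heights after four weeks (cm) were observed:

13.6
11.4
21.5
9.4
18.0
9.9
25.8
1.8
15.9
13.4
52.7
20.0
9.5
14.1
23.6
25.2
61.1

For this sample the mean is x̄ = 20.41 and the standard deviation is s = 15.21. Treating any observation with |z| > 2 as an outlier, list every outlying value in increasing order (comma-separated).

52.7, 61.1

Cutoffs at x̄ ± 2s: 20.41 ± 2·15.21 = [-10.01, 50.83].
52.7: z = 2.12, |z| > 2 → outlier.
61.1: z = 2.68, |z| > 2 → outlier.
Every other value lies within [-10.01, 50.83].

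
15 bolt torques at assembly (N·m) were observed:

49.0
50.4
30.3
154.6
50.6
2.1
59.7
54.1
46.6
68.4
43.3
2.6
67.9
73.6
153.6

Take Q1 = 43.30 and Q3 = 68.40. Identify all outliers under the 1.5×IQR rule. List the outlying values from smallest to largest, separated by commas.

2.1, 2.6, 153.6, 154.6

IQR = Q3 − Q1 = 68.40 − 43.30 = 25.10.
Lower fence = Q1 − 1.5·IQR = 43.30 − 37.65 = 5.65.
Upper fence = Q3 + 1.5·IQR = 68.40 + 37.65 = 106.05.
2.1 < 5.65 → outlier.
2.6 < 5.65 → outlier.
153.6 > 106.05 → outlier.
154.6 > 106.05 → outlier.
All remaining values lie within [5.65, 106.05].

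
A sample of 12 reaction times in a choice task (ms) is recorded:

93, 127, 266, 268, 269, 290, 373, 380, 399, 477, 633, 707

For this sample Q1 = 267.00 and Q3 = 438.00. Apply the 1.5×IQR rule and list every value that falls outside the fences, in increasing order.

IQR = Q3 − Q1 = 438.00 − 267.00 = 171.00.
Lower fence = Q1 − 1.5·IQR = 267.00 − 256.50 = 10.50.
Upper fence = Q3 + 1.5·IQR = 438.00 + 256.50 = 694.50.
707 > 694.50 → outlier.
All remaining values lie within [10.50, 694.50].

707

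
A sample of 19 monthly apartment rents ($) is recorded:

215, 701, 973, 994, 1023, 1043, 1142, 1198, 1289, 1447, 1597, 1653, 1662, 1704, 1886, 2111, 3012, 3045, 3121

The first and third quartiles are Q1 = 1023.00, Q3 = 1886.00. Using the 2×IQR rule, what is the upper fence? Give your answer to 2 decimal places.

3612.00

IQR = Q3 − Q1 = 1886.00 − 1023.00 = 863.00.
Lower fence = Q1 − 2·IQR = 1023.00 − 1726.00 = -703.00.
Upper fence = Q3 + 2·IQR = 1886.00 + 1726.00 = 3612.00.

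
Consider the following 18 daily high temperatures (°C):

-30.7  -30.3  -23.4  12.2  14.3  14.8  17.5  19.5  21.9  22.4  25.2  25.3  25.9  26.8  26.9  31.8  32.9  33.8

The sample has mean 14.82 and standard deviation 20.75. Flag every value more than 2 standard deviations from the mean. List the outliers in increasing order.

-30.7, -30.3

Cutoffs at x̄ ± 2s: 14.82 ± 2·20.75 = [-26.68, 56.32].
-30.7: z = -2.19, |z| > 2 → outlier.
-30.3: z = -2.17, |z| > 2 → outlier.
Every other value lies within [-26.68, 56.32].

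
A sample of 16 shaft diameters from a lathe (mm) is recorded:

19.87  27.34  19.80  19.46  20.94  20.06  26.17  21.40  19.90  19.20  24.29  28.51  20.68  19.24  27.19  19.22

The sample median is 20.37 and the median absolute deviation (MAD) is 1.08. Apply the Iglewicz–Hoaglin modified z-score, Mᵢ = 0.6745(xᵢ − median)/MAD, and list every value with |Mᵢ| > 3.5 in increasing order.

|Mᵢ| > 3.5 ⇔ |xᵢ − 20.37| > 3.5·1.08/0.6745 = 5.60.
So outliers lie outside [14.77, 25.97].
26.17: M = 3.62 → outlier.
27.19: M = 4.26 → outlier.
27.34: M = 4.35 → outlier.
28.51: M = 5.08 → outlier.

26.17, 27.19, 27.34, 28.51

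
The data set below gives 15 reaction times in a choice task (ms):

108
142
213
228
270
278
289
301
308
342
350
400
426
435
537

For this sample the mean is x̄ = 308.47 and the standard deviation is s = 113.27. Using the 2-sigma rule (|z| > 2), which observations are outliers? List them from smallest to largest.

Cutoffs at x̄ ± 2s: 308.47 ± 2·113.27 = [81.93, 535.01].
537: z = 2.02, |z| > 2 → outlier.
Every other value lies within [81.93, 535.01].

537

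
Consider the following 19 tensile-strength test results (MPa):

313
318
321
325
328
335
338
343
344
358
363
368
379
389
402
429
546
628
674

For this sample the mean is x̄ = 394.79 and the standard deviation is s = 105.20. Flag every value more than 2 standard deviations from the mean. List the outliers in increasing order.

Cutoffs at x̄ ± 2s: 394.79 ± 2·105.20 = [184.39, 605.19].
628: z = 2.22, |z| > 2 → outlier.
674: z = 2.65, |z| > 2 → outlier.
Every other value lies within [184.39, 605.19].

628, 674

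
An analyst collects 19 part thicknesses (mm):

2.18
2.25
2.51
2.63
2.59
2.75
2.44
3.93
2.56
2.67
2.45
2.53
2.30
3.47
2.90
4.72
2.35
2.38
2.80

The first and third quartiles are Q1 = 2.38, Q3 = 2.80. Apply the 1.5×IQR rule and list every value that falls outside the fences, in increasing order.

3.47, 3.93, 4.72

IQR = Q3 − Q1 = 2.80 − 2.38 = 0.42.
Lower fence = Q1 − 1.5·IQR = 2.38 − 0.63 = 1.75.
Upper fence = Q3 + 1.5·IQR = 2.80 + 0.63 = 3.43.
3.47 > 3.43 → outlier.
3.93 > 3.43 → outlier.
4.72 > 3.43 → outlier.
All remaining values lie within [1.75, 3.43].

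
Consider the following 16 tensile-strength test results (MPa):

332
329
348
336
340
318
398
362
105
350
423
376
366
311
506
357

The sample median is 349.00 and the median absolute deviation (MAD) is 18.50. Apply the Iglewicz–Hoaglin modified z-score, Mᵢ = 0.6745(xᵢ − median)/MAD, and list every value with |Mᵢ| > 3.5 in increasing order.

|Mᵢ| > 3.5 ⇔ |xᵢ − 349.00| > 3.5·18.50/0.6745 = 96.00.
So outliers lie outside [253.00, 445.00].
105: M = -8.90 → outlier.
506: M = 5.72 → outlier.

105, 506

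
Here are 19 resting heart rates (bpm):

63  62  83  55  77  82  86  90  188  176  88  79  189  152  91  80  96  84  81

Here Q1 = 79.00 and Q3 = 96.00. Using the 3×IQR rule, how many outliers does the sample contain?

4

IQR = 17.00; fences at 79.00 − 51.00 = 28.00 and 96.00 + 51.00 = 147.00.
Outside the cutoffs: 152, 176, 188, 189.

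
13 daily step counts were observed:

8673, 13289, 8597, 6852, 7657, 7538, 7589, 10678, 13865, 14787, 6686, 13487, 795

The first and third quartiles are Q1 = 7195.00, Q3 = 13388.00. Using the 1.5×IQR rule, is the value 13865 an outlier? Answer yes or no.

IQR = Q3 − Q1 = 13388.00 − 7195.00 = 6193.00.
Lower fence = Q1 − 1.5·IQR = 7195.00 − 9289.50 = -2094.50.
Upper fence = Q3 + 1.5·IQR = 13388.00 + 9289.50 = 22677.50.
13865 lies within [-2094.50, 22677.50].

no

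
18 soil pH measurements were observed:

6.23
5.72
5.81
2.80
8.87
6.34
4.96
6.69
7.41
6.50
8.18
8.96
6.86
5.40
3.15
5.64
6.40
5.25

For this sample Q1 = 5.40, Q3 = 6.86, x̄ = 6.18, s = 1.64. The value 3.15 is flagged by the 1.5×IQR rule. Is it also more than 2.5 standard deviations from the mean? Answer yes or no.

z = (3.15 − 6.18) / 1.64 = -1.85.
|z| = 1.85 ≤ 2.5.

no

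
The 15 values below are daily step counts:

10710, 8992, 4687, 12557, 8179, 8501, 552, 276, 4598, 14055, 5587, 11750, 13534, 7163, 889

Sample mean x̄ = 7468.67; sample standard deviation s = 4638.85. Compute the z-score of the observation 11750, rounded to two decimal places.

0.92

z = (11750 − 7468.67) / 4638.85 = 0.92.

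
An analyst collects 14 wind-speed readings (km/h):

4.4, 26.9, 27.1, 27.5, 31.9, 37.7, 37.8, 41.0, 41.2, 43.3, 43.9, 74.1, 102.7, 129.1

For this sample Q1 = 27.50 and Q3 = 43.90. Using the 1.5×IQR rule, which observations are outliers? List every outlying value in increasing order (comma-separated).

IQR = Q3 − Q1 = 43.90 − 27.50 = 16.40.
Lower fence = Q1 − 1.5·IQR = 27.50 − 24.60 = 2.90.
Upper fence = Q3 + 1.5·IQR = 43.90 + 24.60 = 68.50.
74.1 > 68.50 → outlier.
102.7 > 68.50 → outlier.
129.1 > 68.50 → outlier.
All remaining values lie within [2.90, 68.50].

74.1, 102.7, 129.1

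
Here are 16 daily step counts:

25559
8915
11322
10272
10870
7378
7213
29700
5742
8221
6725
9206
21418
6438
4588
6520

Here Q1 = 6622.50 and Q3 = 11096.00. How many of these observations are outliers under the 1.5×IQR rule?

3

IQR = 4473.50; fences at 6622.50 − 6710.25 = -87.75 and 11096.00 + 6710.25 = 17806.25.
Outside the cutoffs: 21418, 25559, 29700.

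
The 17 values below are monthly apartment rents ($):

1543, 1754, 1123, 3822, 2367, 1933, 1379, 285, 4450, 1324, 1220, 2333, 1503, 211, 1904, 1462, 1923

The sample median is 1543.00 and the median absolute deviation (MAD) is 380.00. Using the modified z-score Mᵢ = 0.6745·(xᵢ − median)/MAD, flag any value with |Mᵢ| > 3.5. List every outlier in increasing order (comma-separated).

|Mᵢ| > 3.5 ⇔ |xᵢ − 1543.00| > 3.5·380.00/0.6745 = 1971.83.
So outliers lie outside [-428.83, 3514.83].
3822: M = 4.05 → outlier.
4450: M = 5.16 → outlier.

3822, 4450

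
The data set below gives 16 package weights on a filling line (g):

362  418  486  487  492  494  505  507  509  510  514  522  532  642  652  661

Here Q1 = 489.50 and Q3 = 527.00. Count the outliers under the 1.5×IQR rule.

5

IQR = 37.50; fences at 489.50 − 56.25 = 433.25 and 527.00 + 56.25 = 583.25.
Outside the cutoffs: 362, 418, 642, 652, 661.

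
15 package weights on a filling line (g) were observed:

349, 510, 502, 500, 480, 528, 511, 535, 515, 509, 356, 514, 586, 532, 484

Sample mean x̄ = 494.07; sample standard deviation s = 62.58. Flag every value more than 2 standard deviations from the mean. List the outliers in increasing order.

Cutoffs at x̄ ± 2s: 494.07 ± 2·62.58 = [368.91, 619.23].
349: z = -2.32, |z| > 2 → outlier.
356: z = -2.21, |z| > 2 → outlier.
Every other value lies within [368.91, 619.23].

349, 356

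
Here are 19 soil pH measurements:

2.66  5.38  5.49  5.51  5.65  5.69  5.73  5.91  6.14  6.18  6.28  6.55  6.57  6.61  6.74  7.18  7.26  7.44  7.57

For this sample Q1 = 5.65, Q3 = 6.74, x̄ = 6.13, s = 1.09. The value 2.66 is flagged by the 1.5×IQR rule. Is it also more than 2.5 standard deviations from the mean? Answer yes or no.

yes

z = (2.66 − 6.13) / 1.09 = -3.18.
|z| = 3.18 > 2.5.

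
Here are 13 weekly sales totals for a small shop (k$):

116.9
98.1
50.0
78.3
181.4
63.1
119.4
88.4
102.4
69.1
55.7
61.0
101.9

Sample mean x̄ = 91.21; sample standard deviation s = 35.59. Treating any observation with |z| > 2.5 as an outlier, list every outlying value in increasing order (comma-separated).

Cutoffs at x̄ ± 2.5s: 91.21 ± 2.5·35.59 = [2.235, 180.185].
181.4: z = 2.53, |z| > 2.5 → outlier.
Every other value lies within [2.235, 180.185].

181.4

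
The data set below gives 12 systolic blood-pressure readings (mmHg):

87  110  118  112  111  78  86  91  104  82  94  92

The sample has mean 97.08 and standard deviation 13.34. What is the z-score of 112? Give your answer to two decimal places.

1.12

z = (112 − 97.08) / 13.34 = 1.12.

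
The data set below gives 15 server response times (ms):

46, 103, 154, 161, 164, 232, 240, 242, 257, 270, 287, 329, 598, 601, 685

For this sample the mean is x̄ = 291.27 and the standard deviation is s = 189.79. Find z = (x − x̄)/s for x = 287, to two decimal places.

-0.02

z = (287 − 291.27) / 189.79 = -0.02.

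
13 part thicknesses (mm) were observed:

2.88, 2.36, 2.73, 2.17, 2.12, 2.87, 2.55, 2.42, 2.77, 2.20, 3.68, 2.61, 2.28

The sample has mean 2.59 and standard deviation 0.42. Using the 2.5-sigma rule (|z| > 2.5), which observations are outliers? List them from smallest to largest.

3.68

Cutoffs at x̄ ± 2.5s: 2.59 ± 2.5·0.42 = [1.54, 3.64].
3.68: z = 2.60, |z| > 2.5 → outlier.
Every other value lies within [1.54, 3.64].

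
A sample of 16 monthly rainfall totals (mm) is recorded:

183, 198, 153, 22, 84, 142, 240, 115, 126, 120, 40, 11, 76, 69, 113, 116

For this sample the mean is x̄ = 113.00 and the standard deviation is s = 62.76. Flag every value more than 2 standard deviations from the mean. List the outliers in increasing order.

Cutoffs at x̄ ± 2s: 113.00 ± 2·62.76 = [-12.52, 238.52].
240: z = 2.02, |z| > 2 → outlier.
Every other value lies within [-12.52, 238.52].

240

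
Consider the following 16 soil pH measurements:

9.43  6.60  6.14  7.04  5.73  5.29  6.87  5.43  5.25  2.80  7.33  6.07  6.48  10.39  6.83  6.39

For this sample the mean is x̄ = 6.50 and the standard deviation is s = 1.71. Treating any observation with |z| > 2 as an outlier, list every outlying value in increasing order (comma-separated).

2.80, 10.39

Cutoffs at x̄ ± 2s: 6.50 ± 2·1.71 = [3.08, 9.92].
2.80: z = -2.16, |z| > 2 → outlier.
10.39: z = 2.27, |z| > 2 → outlier.
Every other value lies within [3.08, 9.92].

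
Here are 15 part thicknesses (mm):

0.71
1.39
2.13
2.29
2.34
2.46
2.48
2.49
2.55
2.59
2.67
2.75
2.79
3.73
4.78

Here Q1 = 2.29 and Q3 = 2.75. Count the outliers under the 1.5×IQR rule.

4

IQR = 0.46; fences at 2.29 − 0.69 = 1.60 and 2.75 + 0.69 = 3.44.
Outside the cutoffs: 0.71, 1.39, 3.73, 4.78.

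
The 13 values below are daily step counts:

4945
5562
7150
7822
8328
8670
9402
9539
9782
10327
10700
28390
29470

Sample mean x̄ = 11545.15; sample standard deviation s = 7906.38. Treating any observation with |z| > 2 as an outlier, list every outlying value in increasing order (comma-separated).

28390, 29470

Cutoffs at x̄ ± 2s: 11545.15 ± 2·7906.38 = [-4267.61, 27357.91].
28390: z = 2.13, |z| > 2 → outlier.
29470: z = 2.27, |z| > 2 → outlier.
Every other value lies within [-4267.61, 27357.91].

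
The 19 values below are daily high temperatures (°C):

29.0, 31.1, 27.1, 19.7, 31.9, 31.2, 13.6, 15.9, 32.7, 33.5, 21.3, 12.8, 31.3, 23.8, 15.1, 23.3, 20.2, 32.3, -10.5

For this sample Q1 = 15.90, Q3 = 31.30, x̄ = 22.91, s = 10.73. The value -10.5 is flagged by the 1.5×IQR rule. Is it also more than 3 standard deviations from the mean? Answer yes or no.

yes

z = (-10.5 − 22.91) / 10.73 = -3.11.
|z| = 3.11 > 3.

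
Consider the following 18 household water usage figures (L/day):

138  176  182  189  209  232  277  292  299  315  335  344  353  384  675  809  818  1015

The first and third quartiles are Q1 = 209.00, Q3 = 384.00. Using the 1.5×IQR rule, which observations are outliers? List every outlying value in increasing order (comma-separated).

IQR = Q3 − Q1 = 384.00 − 209.00 = 175.00.
Lower fence = Q1 − 1.5·IQR = 209.00 − 262.50 = -53.50.
Upper fence = Q3 + 1.5·IQR = 384.00 + 262.50 = 646.50.
675 > 646.50 → outlier.
809 > 646.50 → outlier.
818 > 646.50 → outlier.
1015 > 646.50 → outlier.
All remaining values lie within [-53.50, 646.50].

675, 809, 818, 1015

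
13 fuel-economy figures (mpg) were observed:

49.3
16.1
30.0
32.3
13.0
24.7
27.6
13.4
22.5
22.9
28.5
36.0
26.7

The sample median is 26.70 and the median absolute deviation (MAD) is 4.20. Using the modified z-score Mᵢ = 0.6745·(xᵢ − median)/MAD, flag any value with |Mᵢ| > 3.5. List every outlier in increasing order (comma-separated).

49.3

|Mᵢ| > 3.5 ⇔ |xᵢ − 26.70| > 3.5·4.20/0.6745 = 21.79.
So outliers lie outside [4.91, 48.49].
49.3: M = 3.63 → outlier.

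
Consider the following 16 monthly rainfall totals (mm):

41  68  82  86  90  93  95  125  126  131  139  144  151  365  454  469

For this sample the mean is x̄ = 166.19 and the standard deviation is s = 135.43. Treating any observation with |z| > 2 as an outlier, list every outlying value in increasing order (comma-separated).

454, 469

Cutoffs at x̄ ± 2s: 166.19 ± 2·135.43 = [-104.67, 437.05].
454: z = 2.13, |z| > 2 → outlier.
469: z = 2.24, |z| > 2 → outlier.
Every other value lies within [-104.67, 437.05].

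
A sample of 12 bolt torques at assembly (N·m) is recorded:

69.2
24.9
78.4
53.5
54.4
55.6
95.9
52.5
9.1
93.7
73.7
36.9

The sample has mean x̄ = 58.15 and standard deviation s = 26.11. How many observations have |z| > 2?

Cutoffs: x̄ ± 2s = [5.93, 110.37].
Every value lies within the cutoffs.

0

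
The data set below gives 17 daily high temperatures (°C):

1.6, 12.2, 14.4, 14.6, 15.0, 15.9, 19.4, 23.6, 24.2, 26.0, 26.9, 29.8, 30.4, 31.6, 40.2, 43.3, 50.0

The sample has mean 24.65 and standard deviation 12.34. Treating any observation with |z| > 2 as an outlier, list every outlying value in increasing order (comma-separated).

Cutoffs at x̄ ± 2s: 24.65 ± 2·12.34 = [-0.03, 49.33].
50.0: z = 2.05, |z| > 2 → outlier.
Every other value lies within [-0.03, 49.33].

50.0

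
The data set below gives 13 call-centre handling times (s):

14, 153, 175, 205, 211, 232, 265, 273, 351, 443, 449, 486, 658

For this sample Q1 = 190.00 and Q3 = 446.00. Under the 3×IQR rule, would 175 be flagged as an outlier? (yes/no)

IQR = Q3 − Q1 = 446.00 − 190.00 = 256.00.
Lower fence = Q1 − 3·IQR = 190.00 − 768.00 = -578.00.
Upper fence = Q3 + 3·IQR = 446.00 + 768.00 = 1214.00.
175 lies within [-578.00, 1214.00].

no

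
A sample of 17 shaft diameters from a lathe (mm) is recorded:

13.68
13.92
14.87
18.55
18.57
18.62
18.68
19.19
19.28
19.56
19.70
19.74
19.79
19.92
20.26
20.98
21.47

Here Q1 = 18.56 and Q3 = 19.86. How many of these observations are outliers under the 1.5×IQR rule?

IQR = 1.30; fences at 18.56 − 1.95 = 16.61 and 19.86 + 1.95 = 21.81.
Outside the cutoffs: 13.68, 13.92, 14.87.

3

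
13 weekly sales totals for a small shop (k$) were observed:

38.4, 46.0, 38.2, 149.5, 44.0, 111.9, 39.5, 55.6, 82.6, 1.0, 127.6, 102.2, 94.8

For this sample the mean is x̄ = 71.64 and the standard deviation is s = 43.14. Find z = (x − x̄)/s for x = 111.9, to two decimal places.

z = (111.9 − 71.64) / 43.14 = 0.93.

0.93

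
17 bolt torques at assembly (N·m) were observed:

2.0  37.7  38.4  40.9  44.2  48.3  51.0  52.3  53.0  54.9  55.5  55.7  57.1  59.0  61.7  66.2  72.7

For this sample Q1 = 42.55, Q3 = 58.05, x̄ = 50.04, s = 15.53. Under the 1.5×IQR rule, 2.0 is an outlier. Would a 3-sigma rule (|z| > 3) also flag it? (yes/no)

z = (2.0 − 50.04) / 15.53 = -3.09.
|z| = 3.09 > 3.

yes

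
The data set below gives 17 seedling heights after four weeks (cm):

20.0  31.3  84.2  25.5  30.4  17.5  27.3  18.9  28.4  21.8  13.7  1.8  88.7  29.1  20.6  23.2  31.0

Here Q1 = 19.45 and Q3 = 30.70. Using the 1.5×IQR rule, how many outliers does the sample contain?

IQR = 11.25; fences at 19.45 − 16.875 = 2.575 and 30.70 + 16.875 = 47.575.
Outside the cutoffs: 1.8, 84.2, 88.7.

3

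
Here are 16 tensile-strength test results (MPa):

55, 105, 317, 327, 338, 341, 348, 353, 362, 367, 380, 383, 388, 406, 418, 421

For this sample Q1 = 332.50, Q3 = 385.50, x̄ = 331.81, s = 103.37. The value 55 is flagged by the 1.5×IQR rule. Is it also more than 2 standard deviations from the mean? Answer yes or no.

yes

z = (55 − 331.81) / 103.37 = -2.68.
|z| = 2.68 > 2.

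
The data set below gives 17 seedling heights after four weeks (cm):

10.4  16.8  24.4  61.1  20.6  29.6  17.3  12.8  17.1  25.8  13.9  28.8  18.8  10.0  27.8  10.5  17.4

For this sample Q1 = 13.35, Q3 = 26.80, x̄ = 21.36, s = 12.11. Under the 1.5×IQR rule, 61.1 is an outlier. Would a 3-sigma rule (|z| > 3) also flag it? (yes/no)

yes

z = (61.1 − 21.36) / 12.11 = 3.28.
|z| = 3.28 > 3.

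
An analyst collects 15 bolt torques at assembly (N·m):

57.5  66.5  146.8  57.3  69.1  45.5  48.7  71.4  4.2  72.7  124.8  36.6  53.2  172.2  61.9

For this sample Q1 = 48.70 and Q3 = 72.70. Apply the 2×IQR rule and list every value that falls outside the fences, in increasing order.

IQR = Q3 − Q1 = 72.70 − 48.70 = 24.00.
Lower fence = Q1 − 2·IQR = 48.70 − 48.00 = 0.70.
Upper fence = Q3 + 2·IQR = 72.70 + 48.00 = 120.70.
124.8 > 120.70 → outlier.
146.8 > 120.70 → outlier.
172.2 > 120.70 → outlier.
All remaining values lie within [0.70, 120.70].

124.8, 146.8, 172.2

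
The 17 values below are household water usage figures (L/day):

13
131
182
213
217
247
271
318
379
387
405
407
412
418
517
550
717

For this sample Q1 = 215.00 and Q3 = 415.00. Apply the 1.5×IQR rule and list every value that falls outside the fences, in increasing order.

IQR = Q3 − Q1 = 415.00 − 215.00 = 200.00.
Lower fence = Q1 − 1.5·IQR = 215.00 − 300.00 = -85.00.
Upper fence = Q3 + 1.5·IQR = 415.00 + 300.00 = 715.00.
717 > 715.00 → outlier.
All remaining values lie within [-85.00, 715.00].

717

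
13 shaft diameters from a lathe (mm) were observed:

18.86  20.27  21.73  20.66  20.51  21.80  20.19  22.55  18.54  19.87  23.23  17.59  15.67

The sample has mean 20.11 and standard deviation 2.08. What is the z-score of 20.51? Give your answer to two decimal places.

0.19

z = (20.51 − 20.11) / 2.08 = 0.19.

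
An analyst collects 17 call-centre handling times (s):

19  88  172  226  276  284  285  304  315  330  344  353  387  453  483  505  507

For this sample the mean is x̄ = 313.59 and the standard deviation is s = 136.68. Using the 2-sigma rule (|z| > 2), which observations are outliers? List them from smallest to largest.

19

Cutoffs at x̄ ± 2s: 313.59 ± 2·136.68 = [40.23, 586.95].
19: z = -2.16, |z| > 2 → outlier.
Every other value lies within [40.23, 586.95].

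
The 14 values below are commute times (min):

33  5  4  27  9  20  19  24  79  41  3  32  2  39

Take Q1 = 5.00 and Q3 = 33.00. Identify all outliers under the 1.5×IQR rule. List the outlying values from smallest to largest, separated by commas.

79

IQR = Q3 − Q1 = 33.00 − 5.00 = 28.00.
Lower fence = Q1 − 1.5·IQR = 5.00 − 42.00 = -37.00.
Upper fence = Q3 + 1.5·IQR = 33.00 + 42.00 = 75.00.
79 > 75.00 → outlier.
All remaining values lie within [-37.00, 75.00].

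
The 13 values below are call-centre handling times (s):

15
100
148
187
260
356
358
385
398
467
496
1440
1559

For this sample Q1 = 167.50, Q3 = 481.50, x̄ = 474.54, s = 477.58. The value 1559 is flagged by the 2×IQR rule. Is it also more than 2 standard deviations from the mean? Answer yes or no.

yes

z = (1559 − 474.54) / 477.58 = 2.27.
|z| = 2.27 > 2.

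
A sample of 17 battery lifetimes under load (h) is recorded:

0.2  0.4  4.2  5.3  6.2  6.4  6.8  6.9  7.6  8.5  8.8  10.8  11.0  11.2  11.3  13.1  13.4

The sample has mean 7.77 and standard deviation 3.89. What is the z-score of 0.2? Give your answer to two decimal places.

z = (0.2 − 7.77) / 3.89 = -1.95.

-1.95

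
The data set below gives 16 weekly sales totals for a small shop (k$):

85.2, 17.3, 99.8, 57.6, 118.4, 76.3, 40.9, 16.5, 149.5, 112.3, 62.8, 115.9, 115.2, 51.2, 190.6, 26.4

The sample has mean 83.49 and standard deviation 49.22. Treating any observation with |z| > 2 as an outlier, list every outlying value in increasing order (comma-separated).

190.6

Cutoffs at x̄ ± 2s: 83.49 ± 2·49.22 = [-14.95, 181.93].
190.6: z = 2.18, |z| > 2 → outlier.
Every other value lies within [-14.95, 181.93].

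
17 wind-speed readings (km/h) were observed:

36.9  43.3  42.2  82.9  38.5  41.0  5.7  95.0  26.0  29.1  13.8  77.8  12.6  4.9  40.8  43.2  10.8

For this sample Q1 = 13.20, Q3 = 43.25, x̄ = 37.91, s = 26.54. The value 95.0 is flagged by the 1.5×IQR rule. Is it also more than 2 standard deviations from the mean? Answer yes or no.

yes

z = (95.0 − 37.91) / 26.54 = 2.15.
|z| = 2.15 > 2.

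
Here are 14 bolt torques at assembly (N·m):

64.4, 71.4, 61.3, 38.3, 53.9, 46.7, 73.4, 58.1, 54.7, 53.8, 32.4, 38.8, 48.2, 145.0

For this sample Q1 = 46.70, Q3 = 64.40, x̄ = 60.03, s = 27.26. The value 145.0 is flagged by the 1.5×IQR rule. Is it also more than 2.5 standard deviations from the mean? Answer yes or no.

z = (145.0 − 60.03) / 27.26 = 3.12.
|z| = 3.12 > 2.5.

yes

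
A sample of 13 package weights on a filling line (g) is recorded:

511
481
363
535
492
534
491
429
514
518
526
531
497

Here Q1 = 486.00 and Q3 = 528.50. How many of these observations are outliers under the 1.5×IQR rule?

1

IQR = 42.50; fences at 486.00 − 63.75 = 422.25 and 528.50 + 63.75 = 592.25.
Outside the cutoffs: 363.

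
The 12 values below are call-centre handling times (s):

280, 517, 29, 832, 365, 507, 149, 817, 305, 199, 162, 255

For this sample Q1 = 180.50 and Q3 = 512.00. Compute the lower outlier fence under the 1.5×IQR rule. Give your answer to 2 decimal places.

IQR = Q3 − Q1 = 512.00 − 180.50 = 331.50.
Lower fence = Q1 − 1.5·IQR = 180.50 − 497.25 = -316.75.
Upper fence = Q3 + 1.5·IQR = 512.00 + 497.25 = 1009.25.

-316.75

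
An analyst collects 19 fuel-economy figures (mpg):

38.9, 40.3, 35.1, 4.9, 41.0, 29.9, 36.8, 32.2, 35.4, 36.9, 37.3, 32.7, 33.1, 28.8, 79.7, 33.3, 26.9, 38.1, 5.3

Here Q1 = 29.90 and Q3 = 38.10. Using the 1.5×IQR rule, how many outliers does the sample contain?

3

IQR = 8.20; fences at 29.90 − 12.30 = 17.60 and 38.10 + 12.30 = 50.40.
Outside the cutoffs: 4.9, 5.3, 79.7.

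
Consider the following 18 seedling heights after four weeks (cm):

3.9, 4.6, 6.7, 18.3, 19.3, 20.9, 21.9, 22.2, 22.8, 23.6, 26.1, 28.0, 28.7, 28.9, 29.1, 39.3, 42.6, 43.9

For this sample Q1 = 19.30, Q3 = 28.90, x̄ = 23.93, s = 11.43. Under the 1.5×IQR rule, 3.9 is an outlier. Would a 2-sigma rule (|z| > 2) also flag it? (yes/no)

z = (3.9 − 23.93) / 11.43 = -1.75.
|z| = 1.75 ≤ 2.

no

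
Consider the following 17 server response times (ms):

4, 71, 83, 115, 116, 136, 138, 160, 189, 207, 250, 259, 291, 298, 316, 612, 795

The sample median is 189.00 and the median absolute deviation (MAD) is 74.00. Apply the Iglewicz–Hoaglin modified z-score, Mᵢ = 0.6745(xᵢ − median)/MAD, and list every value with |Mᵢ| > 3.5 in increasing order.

612, 795

|Mᵢ| > 3.5 ⇔ |xᵢ − 189.00| > 3.5·74.00/0.6745 = 383.99.
So outliers lie outside [-194.99, 572.99].
612: M = 3.86 → outlier.
795: M = 5.52 → outlier.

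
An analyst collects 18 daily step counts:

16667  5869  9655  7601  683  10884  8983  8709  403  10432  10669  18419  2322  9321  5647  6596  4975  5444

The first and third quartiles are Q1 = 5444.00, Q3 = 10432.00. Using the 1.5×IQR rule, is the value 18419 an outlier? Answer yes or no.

IQR = Q3 − Q1 = 10432.00 − 5444.00 = 4988.00.
Lower fence = Q1 − 1.5·IQR = 5444.00 − 7482.00 = -2038.00.
Upper fence = Q3 + 1.5·IQR = 10432.00 + 7482.00 = 17914.00.
18419 lies above the upper fence.

yes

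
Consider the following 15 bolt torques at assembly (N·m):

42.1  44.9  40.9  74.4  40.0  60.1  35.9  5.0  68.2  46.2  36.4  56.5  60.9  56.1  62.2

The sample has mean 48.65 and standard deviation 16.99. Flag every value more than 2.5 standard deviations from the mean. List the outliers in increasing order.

5.0

Cutoffs at x̄ ± 2.5s: 48.65 ± 2.5·16.99 = [6.175, 91.125].
5.0: z = -2.57, |z| > 2.5 → outlier.
Every other value lies within [6.175, 91.125].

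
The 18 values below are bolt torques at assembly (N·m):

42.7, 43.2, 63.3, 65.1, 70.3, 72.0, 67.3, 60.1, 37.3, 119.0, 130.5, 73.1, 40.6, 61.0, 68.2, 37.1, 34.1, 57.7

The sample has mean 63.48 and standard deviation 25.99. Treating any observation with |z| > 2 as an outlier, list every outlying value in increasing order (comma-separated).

119.0, 130.5

Cutoffs at x̄ ± 2s: 63.48 ± 2·25.99 = [11.50, 115.46].
119.0: z = 2.14, |z| > 2 → outlier.
130.5: z = 2.58, |z| > 2 → outlier.
Every other value lies within [11.50, 115.46].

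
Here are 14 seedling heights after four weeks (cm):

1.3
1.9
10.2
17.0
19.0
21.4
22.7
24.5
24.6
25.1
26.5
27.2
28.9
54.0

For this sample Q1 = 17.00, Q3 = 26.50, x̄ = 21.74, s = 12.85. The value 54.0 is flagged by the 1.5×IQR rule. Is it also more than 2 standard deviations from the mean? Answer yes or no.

z = (54.0 − 21.74) / 12.85 = 2.51.
|z| = 2.51 > 2.

yes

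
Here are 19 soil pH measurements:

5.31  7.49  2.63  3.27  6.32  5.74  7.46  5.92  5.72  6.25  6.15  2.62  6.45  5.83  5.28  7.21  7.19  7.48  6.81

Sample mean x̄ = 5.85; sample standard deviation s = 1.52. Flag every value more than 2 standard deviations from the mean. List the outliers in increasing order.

Cutoffs at x̄ ± 2s: 5.85 ± 2·1.52 = [2.81, 8.89].
2.62: z = -2.12, |z| > 2 → outlier.
2.63: z = -2.12, |z| > 2 → outlier.
Every other value lies within [2.81, 8.89].

2.62, 2.63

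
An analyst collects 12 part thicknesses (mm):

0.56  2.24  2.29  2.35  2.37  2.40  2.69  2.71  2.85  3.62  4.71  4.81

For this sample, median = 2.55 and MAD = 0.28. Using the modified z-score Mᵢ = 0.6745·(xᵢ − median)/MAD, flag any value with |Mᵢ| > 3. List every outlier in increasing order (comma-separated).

|Mᵢ| > 3 ⇔ |xᵢ − 2.55| > 3·0.28/0.6745 = 1.25.
So outliers lie outside [1.30, 3.80].
0.56: M = -4.79 → outlier.
4.71: M = 5.20 → outlier.
4.81: M = 5.44 → outlier.

0.56, 4.71, 4.81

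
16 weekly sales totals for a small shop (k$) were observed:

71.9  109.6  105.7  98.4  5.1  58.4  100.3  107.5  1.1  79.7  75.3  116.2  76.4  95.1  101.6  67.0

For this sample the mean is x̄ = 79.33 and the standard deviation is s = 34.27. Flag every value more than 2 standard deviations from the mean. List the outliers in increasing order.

Cutoffs at x̄ ± 2s: 79.33 ± 2·34.27 = [10.79, 147.87].
1.1: z = -2.28, |z| > 2 → outlier.
5.1: z = -2.17, |z| > 2 → outlier.
Every other value lies within [10.79, 147.87].

1.1, 5.1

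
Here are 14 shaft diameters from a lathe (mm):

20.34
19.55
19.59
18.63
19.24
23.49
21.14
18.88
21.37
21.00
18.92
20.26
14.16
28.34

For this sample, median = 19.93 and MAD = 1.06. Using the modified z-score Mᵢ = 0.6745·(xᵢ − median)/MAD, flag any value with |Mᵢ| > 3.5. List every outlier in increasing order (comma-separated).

14.16, 28.34

|Mᵢ| > 3.5 ⇔ |xᵢ − 19.93| > 3.5·1.06/0.6745 = 5.50.
So outliers lie outside [14.43, 25.43].
14.16: M = -3.67 → outlier.
28.34: M = 5.35 → outlier.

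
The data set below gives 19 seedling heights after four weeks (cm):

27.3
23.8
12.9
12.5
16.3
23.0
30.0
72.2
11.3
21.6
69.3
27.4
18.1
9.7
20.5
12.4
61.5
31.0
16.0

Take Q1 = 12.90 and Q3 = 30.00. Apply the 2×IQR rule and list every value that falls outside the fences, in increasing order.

69.3, 72.2

IQR = Q3 − Q1 = 30.00 − 12.90 = 17.10.
Lower fence = Q1 − 2·IQR = 12.90 − 34.20 = -21.30.
Upper fence = Q3 + 2·IQR = 30.00 + 34.20 = 64.20.
69.3 > 64.20 → outlier.
72.2 > 64.20 → outlier.
All remaining values lie within [-21.30, 64.20].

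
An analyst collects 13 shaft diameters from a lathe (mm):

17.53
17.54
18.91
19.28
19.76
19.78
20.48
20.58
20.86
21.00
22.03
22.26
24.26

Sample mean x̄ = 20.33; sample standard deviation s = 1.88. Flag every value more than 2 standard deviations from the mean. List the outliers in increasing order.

Cutoffs at x̄ ± 2s: 20.33 ± 2·1.88 = [16.57, 24.09].
24.26: z = 2.09, |z| > 2 → outlier.
Every other value lies within [16.57, 24.09].

24.26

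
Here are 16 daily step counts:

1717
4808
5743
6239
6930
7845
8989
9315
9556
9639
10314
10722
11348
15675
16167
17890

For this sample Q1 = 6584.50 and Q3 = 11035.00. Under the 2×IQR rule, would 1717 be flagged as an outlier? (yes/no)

IQR = Q3 − Q1 = 11035.00 − 6584.50 = 4450.50.
Lower fence = Q1 − 2·IQR = 6584.50 − 8901.00 = -2316.50.
Upper fence = Q3 + 2·IQR = 11035.00 + 8901.00 = 19936.00.
1717 lies within [-2316.50, 19936.00].

no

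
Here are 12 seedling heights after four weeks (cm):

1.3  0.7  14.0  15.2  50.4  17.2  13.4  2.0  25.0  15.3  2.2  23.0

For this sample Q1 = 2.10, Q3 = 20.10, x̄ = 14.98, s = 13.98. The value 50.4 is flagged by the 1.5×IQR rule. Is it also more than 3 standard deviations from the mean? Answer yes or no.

no

z = (50.4 − 14.98) / 13.98 = 2.53.
|z| = 2.53 ≤ 3.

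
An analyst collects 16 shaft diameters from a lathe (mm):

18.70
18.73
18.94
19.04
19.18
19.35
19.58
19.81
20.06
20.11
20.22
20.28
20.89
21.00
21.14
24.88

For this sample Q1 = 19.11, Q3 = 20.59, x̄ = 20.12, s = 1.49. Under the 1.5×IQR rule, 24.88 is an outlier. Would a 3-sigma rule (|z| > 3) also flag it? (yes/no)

yes

z = (24.88 − 20.12) / 1.49 = 3.19.
|z| = 3.19 > 3.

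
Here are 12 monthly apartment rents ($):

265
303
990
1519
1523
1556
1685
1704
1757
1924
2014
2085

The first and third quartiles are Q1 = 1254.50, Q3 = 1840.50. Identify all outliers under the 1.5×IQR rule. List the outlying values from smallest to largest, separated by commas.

265, 303

IQR = Q3 − Q1 = 1840.50 − 1254.50 = 586.00.
Lower fence = Q1 − 1.5·IQR = 1254.50 − 879.00 = 375.50.
Upper fence = Q3 + 1.5·IQR = 1840.50 + 879.00 = 2719.50.
265 < 375.50 → outlier.
303 < 375.50 → outlier.
All remaining values lie within [375.50, 2719.50].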